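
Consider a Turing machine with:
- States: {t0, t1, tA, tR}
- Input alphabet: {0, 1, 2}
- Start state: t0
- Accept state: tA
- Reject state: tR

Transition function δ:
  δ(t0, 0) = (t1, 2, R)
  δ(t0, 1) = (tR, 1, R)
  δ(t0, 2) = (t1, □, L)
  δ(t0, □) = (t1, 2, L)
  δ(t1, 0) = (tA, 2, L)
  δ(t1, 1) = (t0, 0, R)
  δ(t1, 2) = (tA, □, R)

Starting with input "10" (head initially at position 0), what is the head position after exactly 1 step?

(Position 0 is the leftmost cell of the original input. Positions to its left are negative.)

Execution trace (head position shown):
Step 0: [t0]10  (head at position 0)
Step 1: move right → 1[tR]0  (head at position 1)

After 1 step, the head is at position 1.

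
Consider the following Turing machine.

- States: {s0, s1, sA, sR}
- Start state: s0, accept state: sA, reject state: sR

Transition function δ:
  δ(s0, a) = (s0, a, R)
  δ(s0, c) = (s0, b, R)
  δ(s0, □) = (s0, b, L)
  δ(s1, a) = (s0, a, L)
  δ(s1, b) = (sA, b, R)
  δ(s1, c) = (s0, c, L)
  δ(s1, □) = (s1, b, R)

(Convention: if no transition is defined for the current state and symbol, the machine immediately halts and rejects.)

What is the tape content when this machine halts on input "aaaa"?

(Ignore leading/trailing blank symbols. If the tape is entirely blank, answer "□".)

Execution trace:
Initial: [s0]aaaa
Step 1: δ(s0, a) = (s0, a, R) → a[s0]aaa
Step 2: δ(s0, a) = (s0, a, R) → aa[s0]aa
Step 3: δ(s0, a) = (s0, a, R) → aaa[s0]a
Step 4: δ(s0, a) = (s0, a, R) → aaaa[s0]□
Step 5: δ(s0, □) = (s0, b, L) → aaa[s0]ab
Step 6: δ(s0, a) = (s0, a, R) → aaaa[s0]b

No transition is defined for δ(s0, b). By convention the machine halts and rejects.

Final tape (ignoring leading/trailing blanks): aaaab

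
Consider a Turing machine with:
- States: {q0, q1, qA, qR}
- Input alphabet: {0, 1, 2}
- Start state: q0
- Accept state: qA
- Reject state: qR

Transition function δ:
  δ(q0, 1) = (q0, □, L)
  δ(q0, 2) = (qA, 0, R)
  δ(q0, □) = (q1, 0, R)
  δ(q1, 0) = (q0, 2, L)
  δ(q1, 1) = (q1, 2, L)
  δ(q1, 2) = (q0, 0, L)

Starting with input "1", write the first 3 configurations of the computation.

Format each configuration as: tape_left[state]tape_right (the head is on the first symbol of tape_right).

Transitions applied:
Step 1: δ(q0, 1) = (q0, □, L)
Step 2: δ(q0, □) = (q1, 0, R)

The first 3 configurations are:
[q0]1 ⊢ [q0]□□ ⊢ 0[q1]□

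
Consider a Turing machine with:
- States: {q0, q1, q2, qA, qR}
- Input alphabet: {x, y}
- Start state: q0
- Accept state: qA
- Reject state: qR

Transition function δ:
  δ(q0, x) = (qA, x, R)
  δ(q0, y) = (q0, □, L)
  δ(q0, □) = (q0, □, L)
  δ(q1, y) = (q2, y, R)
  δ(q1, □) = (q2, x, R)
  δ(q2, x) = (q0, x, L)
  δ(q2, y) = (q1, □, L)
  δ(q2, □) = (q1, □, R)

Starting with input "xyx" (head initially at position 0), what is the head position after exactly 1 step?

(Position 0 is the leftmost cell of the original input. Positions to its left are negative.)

Execution trace (head position shown):
Step 0: [q0]xyx  (head at position 0)
Step 1: move right → x[qA]yx  (head at position 1)

After 1 step, the head is at position 1.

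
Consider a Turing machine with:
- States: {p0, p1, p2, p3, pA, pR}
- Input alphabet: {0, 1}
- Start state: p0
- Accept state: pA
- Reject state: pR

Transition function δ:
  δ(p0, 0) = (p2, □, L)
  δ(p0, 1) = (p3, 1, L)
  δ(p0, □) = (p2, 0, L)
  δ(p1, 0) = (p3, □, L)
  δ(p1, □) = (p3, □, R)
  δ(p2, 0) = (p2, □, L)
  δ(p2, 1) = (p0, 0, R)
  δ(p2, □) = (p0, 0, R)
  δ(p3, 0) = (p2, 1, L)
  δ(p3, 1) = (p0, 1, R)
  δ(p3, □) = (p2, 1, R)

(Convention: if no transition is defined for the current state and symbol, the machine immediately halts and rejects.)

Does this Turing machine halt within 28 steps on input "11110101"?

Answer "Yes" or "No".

Execution trace:
Initial: [p0]11110101
Step 1: δ(p0, 1) = (p3, 1, L) → [p3]□11110101
Step 2: δ(p3, □) = (p2, 1, R) → 1[p2]11110101
Step 3: δ(p2, 1) = (p0, 0, R) → 10[p0]1110101
Step 4: δ(p0, 1) = (p3, 1, L) → 1[p3]01110101
Step 5: δ(p3, 0) = (p2, 1, L) → [p2]111110101
Step 6: δ(p2, 1) = (p0, 0, R) → 0[p0]11110101
Step 7: δ(p0, 1) = (p3, 1, L) → [p3]011110101
Step 8: δ(p3, 0) = (p2, 1, L) → [p2]□111110101
Step 9: δ(p2, □) = (p0, 0, R) → 0[p0]111110101
Step 10: δ(p0, 1) = (p3, 1, L) → [p3]0111110101
Step 11: δ(p3, 0) = (p2, 1, L) → [p2]□1111110101
Step 12: δ(p2, □) = (p0, 0, R) → 0[p0]1111110101
Step 13: δ(p0, 1) = (p3, 1, L) → [p3]01111110101
Step 14: δ(p3, 0) = (p2, 1, L) → [p2]□11111110101
Step 15: δ(p2, □) = (p0, 0, R) → 0[p0]11111110101
Step 16: δ(p0, 1) = (p3, 1, L) → [p3]011111110101
Step 17: δ(p3, 0) = (p2, 1, L) → [p2]□111111110101
Step 18: δ(p2, □) = (p0, 0, R) → 0[p0]111111110101
Step 19: δ(p0, 1) = (p3, 1, L) → [p3]0111111110101
Step 20: δ(p3, 0) = (p2, 1, L) → [p2]□1111111110101
Step 21: δ(p2, □) = (p0, 0, R) → 0[p0]1111111110101
Step 22: δ(p0, 1) = (p3, 1, L) → [p3]01111111110101
Step 23: δ(p3, 0) = (p2, 1, L) → [p2]□11111111110101
Step 24: δ(p2, □) = (p0, 0, R) → 0[p0]11111111110101
Step 25: δ(p0, 1) = (p3, 1, L) → [p3]011111111110101
Step 26: δ(p3, 0) = (p2, 1, L) → [p2]□111111111110101
Step 27: δ(p2, □) = (p0, 0, R) → 0[p0]111111111110101
Step 28: δ(p0, 1) = (p3, 1, L) → [p3]0111111111110101

The machine has not reached a halting state after 28 steps.
The machine did not halt within the 28-step bound.

Answer: No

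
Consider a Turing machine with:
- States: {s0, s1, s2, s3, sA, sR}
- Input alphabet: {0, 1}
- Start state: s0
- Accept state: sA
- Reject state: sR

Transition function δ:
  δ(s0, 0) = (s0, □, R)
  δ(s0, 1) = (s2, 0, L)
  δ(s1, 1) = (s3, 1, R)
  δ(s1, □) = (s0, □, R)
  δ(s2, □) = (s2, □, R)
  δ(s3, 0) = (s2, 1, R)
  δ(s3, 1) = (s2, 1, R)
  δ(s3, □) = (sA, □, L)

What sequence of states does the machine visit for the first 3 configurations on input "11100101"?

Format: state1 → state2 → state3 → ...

Execution trace:
Initial: [s0]11100101
Step 1: δ(s0, 1) = (s2, 0, L) → [s2]□01100101
Step 2: δ(s2, □) = (s2, □, R) → □[s2]01100101

No transition is defined for δ(s2, 0). By convention the machine halts and rejects.

State sequence: s0 → s2 → s2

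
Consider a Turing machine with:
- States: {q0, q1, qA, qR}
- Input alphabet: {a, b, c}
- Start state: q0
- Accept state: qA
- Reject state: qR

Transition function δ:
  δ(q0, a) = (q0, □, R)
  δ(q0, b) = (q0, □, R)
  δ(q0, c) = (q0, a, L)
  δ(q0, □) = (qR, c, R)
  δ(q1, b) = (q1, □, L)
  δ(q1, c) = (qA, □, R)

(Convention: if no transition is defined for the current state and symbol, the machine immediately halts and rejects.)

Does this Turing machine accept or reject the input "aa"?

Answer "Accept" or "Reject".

Execution trace:
Initial: [q0]aa
Step 1: δ(q0, a) = (q0, □, R) → □[q0]a
Step 2: δ(q0, a) = (q0, □, R) → □□[q0]□
Step 3: δ(q0, □) = (qR, c, R) → □□c[qR]□

The machine reaches the reject state qR and halts.

Answer: Reject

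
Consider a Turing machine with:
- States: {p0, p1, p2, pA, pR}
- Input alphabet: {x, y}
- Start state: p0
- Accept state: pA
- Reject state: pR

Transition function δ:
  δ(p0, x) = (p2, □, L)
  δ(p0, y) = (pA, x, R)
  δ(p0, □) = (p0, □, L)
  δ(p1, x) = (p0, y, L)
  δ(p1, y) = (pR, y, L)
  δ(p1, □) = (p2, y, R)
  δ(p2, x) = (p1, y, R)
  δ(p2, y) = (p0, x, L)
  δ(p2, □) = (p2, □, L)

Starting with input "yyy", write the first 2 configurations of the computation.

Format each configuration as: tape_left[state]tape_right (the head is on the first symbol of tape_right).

Transitions applied:
Step 1: δ(p0, y) = (pA, x, R)

The first 2 configurations are:
[p0]yyy ⊢ x[pA]yy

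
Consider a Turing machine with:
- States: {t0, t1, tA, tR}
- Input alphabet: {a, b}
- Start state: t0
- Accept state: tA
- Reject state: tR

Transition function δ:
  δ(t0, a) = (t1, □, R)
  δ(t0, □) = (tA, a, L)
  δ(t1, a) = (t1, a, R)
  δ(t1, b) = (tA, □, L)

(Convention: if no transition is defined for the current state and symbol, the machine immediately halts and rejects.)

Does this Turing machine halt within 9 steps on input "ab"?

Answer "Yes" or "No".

Execution trace:
Initial: [t0]ab
Step 1: δ(t0, a) = (t1, □, R) → □[t1]b
Step 2: δ(t1, b) = (tA, □, L) → [tA]□□

The machine reaches the accept state tA and halts.
The machine halted after 2 steps (within the 9-step bound).

Answer: Yes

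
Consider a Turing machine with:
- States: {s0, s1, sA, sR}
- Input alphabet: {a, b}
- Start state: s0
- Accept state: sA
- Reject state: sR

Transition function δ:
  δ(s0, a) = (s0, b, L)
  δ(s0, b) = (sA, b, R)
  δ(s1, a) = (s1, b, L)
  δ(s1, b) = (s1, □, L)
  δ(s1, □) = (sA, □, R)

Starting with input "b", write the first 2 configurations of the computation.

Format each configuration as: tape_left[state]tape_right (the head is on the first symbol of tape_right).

Transitions applied:
Step 1: δ(s0, b) = (sA, b, R)

The first 2 configurations are:
[s0]b ⊢ b[sA]□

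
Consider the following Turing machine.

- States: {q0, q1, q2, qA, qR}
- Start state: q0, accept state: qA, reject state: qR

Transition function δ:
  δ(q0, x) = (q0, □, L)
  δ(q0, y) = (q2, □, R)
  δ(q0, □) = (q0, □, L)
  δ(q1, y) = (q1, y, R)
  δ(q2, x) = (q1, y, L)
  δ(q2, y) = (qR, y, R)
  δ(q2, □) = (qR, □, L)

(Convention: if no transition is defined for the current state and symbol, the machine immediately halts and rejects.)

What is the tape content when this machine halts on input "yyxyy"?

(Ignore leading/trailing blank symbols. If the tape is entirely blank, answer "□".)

Execution trace:
Initial: [q0]yyxyy
Step 1: δ(q0, y) = (q2, □, R) → □[q2]yxyy
Step 2: δ(q2, y) = (qR, y, R) → □y[qR]xyy

The machine reaches the reject state qR and halts.

Final tape (ignoring leading/trailing blanks): yxyy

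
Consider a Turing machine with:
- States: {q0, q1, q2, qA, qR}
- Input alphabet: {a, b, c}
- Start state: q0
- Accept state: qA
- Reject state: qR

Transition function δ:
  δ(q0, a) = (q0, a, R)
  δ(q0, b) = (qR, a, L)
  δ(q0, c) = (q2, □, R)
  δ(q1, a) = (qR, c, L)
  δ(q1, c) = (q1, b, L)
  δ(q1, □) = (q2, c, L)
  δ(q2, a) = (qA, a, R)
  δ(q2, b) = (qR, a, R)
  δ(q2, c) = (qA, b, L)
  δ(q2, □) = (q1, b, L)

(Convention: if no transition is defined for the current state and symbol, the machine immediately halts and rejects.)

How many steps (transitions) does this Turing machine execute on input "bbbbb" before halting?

Execution trace:
Initial: [q0]bbbbb
Step 1: δ(q0, b) = (qR, a, L) → [qR]□abbbb

The machine reaches the reject state qR and halts.

The machine executed 1 step before halting.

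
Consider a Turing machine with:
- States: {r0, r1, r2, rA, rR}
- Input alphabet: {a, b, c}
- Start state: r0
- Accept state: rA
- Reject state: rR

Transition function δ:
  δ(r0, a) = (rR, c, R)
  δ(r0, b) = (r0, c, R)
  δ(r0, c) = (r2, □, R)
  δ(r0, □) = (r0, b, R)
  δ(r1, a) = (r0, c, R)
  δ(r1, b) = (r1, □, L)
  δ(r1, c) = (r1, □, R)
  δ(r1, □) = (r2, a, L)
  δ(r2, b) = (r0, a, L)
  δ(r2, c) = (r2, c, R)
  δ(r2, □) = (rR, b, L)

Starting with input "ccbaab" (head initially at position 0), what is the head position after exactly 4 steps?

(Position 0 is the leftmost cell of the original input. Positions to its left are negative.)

Execution trace (head position shown):
Step 0: [r0]ccbaab  (head at position 0)
Step 1: move right → □[r2]cbaab  (head at position 1)
Step 2: move right → □c[r2]baab  (head at position 2)
Step 3: move left → □[r0]caaab  (head at position 1)
Step 4: move right → □□[r2]aaab  (head at position 2)

After 4 steps, the head is at position 2.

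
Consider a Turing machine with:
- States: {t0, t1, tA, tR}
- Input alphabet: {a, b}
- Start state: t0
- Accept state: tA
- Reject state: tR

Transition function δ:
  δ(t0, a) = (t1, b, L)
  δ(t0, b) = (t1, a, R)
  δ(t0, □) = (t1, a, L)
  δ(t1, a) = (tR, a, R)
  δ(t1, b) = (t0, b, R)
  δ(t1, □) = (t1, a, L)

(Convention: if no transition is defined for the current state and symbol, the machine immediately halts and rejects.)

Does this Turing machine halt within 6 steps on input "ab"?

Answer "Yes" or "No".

Execution trace:
Initial: [t0]ab
Step 1: δ(t0, a) = (t1, b, L) → [t1]□bb
Step 2: δ(t1, □) = (t1, a, L) → [t1]□abb
Step 3: δ(t1, □) = (t1, a, L) → [t1]□aabb
Step 4: δ(t1, □) = (t1, a, L) → [t1]□aaabb
Step 5: δ(t1, □) = (t1, a, L) → [t1]□aaaabb
Step 6: δ(t1, □) = (t1, a, L) → [t1]□aaaaabb

The machine has not reached a halting state after 6 steps.
The machine did not halt within the 6-step bound.

Answer: No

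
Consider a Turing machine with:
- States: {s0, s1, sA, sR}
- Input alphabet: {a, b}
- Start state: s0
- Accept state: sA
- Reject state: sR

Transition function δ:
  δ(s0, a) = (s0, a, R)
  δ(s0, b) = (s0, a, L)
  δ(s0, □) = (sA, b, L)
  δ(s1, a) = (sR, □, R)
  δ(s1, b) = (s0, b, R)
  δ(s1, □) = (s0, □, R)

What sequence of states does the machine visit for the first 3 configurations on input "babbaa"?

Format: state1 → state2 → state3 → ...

Execution trace:
Initial: [s0]babbaa
Step 1: δ(s0, b) = (s0, a, L) → [s0]□aabbaa
Step 2: δ(s0, □) = (sA, b, L) → [sA]□baabbaa

The machine reaches the accept state sA and halts.

State sequence: s0 → s0 → sA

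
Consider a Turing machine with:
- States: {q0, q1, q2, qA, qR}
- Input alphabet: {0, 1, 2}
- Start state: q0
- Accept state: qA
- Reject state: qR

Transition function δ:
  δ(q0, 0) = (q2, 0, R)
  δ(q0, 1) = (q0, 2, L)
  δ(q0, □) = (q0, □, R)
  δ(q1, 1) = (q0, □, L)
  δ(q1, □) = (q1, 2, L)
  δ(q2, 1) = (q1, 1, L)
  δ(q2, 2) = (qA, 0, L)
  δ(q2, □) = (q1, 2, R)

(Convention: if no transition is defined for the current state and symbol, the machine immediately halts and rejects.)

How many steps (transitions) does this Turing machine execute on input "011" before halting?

Execution trace:
Initial: [q0]011
Step 1: δ(q0, 0) = (q2, 0, R) → 0[q2]11
Step 2: δ(q2, 1) = (q1, 1, L) → [q1]011

No transition is defined for δ(q1, 0). By convention the machine halts and rejects.

The machine executed 2 steps before halting.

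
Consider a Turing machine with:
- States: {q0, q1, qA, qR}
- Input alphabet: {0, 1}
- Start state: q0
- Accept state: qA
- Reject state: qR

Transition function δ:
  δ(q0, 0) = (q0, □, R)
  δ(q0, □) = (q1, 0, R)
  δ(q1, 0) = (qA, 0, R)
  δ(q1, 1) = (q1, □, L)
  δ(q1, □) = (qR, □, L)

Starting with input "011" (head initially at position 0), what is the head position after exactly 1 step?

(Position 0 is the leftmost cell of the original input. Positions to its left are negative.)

Execution trace (head position shown):
Step 0: [q0]011  (head at position 0)
Step 1: move right → □[q0]11  (head at position 1)

After 1 step, the head is at position 1.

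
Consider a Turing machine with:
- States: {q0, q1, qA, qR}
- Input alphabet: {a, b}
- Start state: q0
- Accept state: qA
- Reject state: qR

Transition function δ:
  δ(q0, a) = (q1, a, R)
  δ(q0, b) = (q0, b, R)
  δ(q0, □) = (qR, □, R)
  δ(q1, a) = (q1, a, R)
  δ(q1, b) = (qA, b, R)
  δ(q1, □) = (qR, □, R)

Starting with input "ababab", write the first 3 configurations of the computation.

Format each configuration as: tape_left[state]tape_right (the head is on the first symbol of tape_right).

Transitions applied:
Step 1: δ(q0, a) = (q1, a, R)
Step 2: δ(q1, b) = (qA, b, R)

The first 3 configurations are:
[q0]ababab ⊢ a[q1]babab ⊢ ab[qA]abab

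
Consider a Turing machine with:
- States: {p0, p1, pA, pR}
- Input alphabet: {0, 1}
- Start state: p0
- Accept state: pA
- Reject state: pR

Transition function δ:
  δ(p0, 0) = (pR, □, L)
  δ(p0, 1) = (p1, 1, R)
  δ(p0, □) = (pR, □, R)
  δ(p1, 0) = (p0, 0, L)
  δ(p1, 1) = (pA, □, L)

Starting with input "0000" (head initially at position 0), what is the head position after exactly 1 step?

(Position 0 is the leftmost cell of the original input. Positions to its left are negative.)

Execution trace (head position shown):
Step 0: [p0]0000  (head at position 0)
Step 1: move left → [pR]□□000  (head at position -1)

After 1 step, the head is at position -1.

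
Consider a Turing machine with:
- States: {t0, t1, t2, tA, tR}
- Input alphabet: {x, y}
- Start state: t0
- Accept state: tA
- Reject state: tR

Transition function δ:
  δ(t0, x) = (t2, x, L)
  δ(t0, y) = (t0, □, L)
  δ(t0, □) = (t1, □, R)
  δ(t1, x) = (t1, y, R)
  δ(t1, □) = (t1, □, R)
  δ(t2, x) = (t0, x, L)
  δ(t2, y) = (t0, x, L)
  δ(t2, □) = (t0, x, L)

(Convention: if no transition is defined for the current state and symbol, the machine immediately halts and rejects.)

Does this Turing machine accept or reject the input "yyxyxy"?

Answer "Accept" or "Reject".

Execution trace:
Initial: [t0]yyxyxy
Step 1: δ(t0, y) = (t0, □, L) → [t0]□□yxyxy
Step 2: δ(t0, □) = (t1, □, R) → □[t1]□yxyxy
Step 3: δ(t1, □) = (t1, □, R) → □□[t1]yxyxy

No transition is defined for δ(t1, y). By convention the machine halts and rejects.

Answer: Reject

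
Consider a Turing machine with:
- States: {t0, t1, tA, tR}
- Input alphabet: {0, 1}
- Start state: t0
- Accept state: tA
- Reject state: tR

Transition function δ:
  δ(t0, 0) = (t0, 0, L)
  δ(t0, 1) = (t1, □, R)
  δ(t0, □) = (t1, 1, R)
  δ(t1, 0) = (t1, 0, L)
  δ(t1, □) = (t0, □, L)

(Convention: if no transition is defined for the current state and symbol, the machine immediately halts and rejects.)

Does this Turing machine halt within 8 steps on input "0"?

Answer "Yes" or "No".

Execution trace:
Initial: [t0]0
Step 1: δ(t0, 0) = (t0, 0, L) → [t0]□0
Step 2: δ(t0, □) = (t1, 1, R) → 1[t1]0
Step 3: δ(t1, 0) = (t1, 0, L) → [t1]10

No transition is defined for δ(t1, 1). By convention the machine halts and rejects.
The machine halted after 3 steps (within the 8-step bound).

Answer: Yes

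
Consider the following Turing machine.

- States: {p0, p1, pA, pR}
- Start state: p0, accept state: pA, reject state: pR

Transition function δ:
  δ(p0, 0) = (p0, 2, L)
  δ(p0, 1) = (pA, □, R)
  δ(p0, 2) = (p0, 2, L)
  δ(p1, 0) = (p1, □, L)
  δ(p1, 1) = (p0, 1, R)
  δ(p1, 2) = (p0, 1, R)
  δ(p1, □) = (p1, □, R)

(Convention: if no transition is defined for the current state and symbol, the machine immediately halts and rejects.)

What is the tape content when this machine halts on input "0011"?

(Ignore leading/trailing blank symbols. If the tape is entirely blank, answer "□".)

Execution trace:
Initial: [p0]0011
Step 1: δ(p0, 0) = (p0, 2, L) → [p0]□2011

No transition is defined for δ(p0, □). By convention the machine halts and rejects.

Final tape (ignoring leading/trailing blanks): 2011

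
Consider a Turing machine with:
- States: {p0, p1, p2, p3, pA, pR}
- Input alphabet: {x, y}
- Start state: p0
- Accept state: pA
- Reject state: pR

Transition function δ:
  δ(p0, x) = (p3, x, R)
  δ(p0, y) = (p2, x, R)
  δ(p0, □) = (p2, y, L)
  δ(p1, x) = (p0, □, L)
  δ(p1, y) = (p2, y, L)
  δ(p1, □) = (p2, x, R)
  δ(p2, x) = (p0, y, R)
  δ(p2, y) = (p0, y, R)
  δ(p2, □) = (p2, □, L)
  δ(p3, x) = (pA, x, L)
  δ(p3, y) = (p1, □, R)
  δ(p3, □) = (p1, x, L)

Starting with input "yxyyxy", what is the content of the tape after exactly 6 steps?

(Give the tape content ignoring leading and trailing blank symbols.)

Execution trace:
Initial: [p0]yxyyxy
Step 1: δ(p0, y) = (p2, x, R) → x[p2]xyyxy
Step 2: δ(p2, x) = (p0, y, R) → xy[p0]yyxy
Step 3: δ(p0, y) = (p2, x, R) → xyx[p2]yxy
Step 4: δ(p2, y) = (p0, y, R) → xyxy[p0]xy
Step 5: δ(p0, x) = (p3, x, R) → xyxyx[p3]y
Step 6: δ(p3, y) = (p1, □, R) → xyxyx□[p1]□

After 6 steps, the tape (ignoring leading/trailing blanks) is: xyxyx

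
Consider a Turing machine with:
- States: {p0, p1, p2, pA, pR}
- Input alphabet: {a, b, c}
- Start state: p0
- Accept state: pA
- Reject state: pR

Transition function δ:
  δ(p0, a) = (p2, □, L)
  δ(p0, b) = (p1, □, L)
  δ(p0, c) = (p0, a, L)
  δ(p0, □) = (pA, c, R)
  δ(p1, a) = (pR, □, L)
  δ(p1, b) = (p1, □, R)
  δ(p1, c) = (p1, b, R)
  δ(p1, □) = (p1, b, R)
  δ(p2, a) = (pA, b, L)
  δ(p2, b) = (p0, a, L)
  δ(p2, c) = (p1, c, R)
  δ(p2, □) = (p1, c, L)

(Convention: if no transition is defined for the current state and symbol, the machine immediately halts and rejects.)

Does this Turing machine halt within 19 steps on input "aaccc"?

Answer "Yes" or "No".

Execution trace:
Initial: [p0]aaccc
Step 1: δ(p0, a) = (p2, □, L) → [p2]□□accc
Step 2: δ(p2, □) = (p1, c, L) → [p1]□c□accc
Step 3: δ(p1, □) = (p1, b, R) → b[p1]c□accc
Step 4: δ(p1, c) = (p1, b, R) → bb[p1]□accc
Step 5: δ(p1, □) = (p1, b, R) → bbb[p1]accc
Step 6: δ(p1, a) = (pR, □, L) → bb[pR]b□ccc

The machine reaches the reject state pR and halts.
The machine halted after 6 steps (within the 19-step bound).

Answer: Yes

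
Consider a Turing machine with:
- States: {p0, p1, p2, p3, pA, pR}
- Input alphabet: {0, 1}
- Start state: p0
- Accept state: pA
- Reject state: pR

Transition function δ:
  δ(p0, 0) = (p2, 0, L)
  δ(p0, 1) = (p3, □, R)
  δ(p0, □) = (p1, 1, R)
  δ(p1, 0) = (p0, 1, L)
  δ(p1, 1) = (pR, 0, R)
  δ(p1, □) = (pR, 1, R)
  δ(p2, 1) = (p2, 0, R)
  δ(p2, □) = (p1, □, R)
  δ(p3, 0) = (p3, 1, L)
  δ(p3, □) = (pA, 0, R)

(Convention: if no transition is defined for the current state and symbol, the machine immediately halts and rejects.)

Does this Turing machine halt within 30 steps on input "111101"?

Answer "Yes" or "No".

Execution trace:
Initial: [p0]111101
Step 1: δ(p0, 1) = (p3, □, R) → □[p3]11101

No transition is defined for δ(p3, 1). By convention the machine halts and rejects.
The machine halted after 1 step (within the 30-step bound).

Answer: Yes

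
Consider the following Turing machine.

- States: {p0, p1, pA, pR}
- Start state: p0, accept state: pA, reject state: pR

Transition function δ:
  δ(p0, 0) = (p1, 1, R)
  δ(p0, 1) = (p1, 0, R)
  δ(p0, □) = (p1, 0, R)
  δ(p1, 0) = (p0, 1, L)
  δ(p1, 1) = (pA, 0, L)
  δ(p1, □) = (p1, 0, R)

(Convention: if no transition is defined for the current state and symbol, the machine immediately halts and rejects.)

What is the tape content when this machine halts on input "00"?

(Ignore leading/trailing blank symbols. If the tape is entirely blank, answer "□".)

Execution trace:
Initial: [p0]00
Step 1: δ(p0, 0) = (p1, 1, R) → 1[p1]0
Step 2: δ(p1, 0) = (p0, 1, L) → [p0]11
Step 3: δ(p0, 1) = (p1, 0, R) → 0[p1]1
Step 4: δ(p1, 1) = (pA, 0, L) → [pA]00

The machine reaches the accept state pA and halts.

Final tape (ignoring leading/trailing blanks): 00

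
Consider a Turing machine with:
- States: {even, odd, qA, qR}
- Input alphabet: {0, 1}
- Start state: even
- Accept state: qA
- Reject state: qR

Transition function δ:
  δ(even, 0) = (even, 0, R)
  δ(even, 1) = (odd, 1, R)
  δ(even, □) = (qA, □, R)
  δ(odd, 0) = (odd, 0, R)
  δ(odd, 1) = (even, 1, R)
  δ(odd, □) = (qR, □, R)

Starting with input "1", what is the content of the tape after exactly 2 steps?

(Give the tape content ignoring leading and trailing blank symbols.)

Execution trace:
Initial: [even]1
Step 1: δ(even, 1) = (odd, 1, R) → 1[odd]□
Step 2: δ(odd, □) = (qR, □, R) → 1□[qR]□

The machine reaches the reject state qR and halts.

After 2 steps, the tape (ignoring leading/trailing blanks) is: 1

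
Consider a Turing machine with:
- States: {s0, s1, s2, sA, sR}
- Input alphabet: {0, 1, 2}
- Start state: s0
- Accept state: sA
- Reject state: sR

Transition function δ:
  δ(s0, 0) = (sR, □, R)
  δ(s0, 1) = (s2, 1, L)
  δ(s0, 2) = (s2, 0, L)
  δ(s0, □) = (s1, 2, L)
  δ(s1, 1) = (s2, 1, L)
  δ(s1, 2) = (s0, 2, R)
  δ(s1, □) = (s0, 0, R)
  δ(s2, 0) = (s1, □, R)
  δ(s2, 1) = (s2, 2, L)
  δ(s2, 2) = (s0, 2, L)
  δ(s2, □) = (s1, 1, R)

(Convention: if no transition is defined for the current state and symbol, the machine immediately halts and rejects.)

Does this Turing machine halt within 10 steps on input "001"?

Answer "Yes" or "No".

Execution trace:
Initial: [s0]001
Step 1: δ(s0, 0) = (sR, □, R) → □[sR]01

The machine reaches the reject state sR and halts.
The machine halted after 1 step (within the 10-step bound).

Answer: Yes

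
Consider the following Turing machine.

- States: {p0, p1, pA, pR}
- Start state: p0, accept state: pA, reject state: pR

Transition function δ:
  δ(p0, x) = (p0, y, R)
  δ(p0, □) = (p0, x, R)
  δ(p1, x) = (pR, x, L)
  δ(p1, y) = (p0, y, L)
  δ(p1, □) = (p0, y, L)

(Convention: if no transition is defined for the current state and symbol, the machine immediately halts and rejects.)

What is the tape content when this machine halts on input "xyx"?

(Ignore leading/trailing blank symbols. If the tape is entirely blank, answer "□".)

Execution trace:
Initial: [p0]xyx
Step 1: δ(p0, x) = (p0, y, R) → y[p0]yx

No transition is defined for δ(p0, y). By convention the machine halts and rejects.

Final tape (ignoring leading/trailing blanks): yyx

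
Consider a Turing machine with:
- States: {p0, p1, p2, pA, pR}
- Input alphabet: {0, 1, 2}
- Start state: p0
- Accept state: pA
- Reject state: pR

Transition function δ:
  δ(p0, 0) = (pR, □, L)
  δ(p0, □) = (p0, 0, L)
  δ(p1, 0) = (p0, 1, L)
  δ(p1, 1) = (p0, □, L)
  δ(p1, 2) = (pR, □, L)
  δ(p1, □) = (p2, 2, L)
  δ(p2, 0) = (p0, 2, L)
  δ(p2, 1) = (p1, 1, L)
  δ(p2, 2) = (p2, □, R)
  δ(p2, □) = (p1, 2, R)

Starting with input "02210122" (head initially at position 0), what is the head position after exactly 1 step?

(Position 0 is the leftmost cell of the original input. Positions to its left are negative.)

Execution trace (head position shown):
Step 0: [p0]02210122  (head at position 0)
Step 1: move left → [pR]□□2210122  (head at position -1)

After 1 step, the head is at position -1.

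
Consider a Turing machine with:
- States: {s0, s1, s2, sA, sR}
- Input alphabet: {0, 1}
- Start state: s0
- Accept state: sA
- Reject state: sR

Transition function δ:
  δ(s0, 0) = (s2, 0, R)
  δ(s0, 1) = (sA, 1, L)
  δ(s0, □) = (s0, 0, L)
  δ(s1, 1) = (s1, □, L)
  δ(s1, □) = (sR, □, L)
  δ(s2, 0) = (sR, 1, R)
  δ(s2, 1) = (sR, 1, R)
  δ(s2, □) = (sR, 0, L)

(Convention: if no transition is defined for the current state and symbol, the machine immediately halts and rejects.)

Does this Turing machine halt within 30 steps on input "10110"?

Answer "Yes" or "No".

Execution trace:
Initial: [s0]10110
Step 1: δ(s0, 1) = (sA, 1, L) → [sA]□10110

The machine reaches the accept state sA and halts.
The machine halted after 1 step (within the 30-step bound).

Answer: Yes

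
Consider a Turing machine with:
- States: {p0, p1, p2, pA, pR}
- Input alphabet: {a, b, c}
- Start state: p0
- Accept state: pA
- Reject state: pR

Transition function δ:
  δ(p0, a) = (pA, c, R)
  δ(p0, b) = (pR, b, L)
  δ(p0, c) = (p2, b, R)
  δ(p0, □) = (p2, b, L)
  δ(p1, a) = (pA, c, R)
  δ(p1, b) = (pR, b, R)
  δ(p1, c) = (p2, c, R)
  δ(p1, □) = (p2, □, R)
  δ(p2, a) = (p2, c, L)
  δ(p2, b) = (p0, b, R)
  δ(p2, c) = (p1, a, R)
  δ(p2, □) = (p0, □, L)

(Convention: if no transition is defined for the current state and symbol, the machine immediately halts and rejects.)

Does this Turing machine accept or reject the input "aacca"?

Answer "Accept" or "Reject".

Execution trace:
Initial: [p0]aacca
Step 1: δ(p0, a) = (pA, c, R) → c[pA]acca

The machine reaches the accept state pA and halts.

Answer: Accept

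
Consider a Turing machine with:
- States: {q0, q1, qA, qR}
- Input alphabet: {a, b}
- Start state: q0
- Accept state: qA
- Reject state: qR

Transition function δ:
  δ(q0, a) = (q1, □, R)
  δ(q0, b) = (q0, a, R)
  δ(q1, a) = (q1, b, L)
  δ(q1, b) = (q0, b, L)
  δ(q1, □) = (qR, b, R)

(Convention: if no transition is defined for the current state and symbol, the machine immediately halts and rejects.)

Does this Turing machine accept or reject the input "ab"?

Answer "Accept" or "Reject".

Execution trace:
Initial: [q0]ab
Step 1: δ(q0, a) = (q1, □, R) → □[q1]b
Step 2: δ(q1, b) = (q0, b, L) → [q0]□b

No transition is defined for δ(q0, □). By convention the machine halts and rejects.

Answer: Reject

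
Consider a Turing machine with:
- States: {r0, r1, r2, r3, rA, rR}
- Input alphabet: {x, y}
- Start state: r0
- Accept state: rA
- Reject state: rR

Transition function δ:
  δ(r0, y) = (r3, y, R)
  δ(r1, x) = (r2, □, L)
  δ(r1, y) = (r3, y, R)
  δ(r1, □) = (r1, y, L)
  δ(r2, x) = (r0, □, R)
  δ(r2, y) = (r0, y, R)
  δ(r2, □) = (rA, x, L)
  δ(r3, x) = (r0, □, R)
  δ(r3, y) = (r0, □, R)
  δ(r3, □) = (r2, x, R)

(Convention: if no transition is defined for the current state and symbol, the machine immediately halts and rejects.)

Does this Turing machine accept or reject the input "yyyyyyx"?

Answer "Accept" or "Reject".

Execution trace:
Initial: [r0]yyyyyyx
Step 1: δ(r0, y) = (r3, y, R) → y[r3]yyyyyx
Step 2: δ(r3, y) = (r0, □, R) → y□[r0]yyyyx
Step 3: δ(r0, y) = (r3, y, R) → y□y[r3]yyyx
Step 4: δ(r3, y) = (r0, □, R) → y□y□[r0]yyx
Step 5: δ(r0, y) = (r3, y, R) → y□y□y[r3]yx
Step 6: δ(r3, y) = (r0, □, R) → y□y□y□[r0]x

No transition is defined for δ(r0, x). By convention the machine halts and rejects.

Answer: Reject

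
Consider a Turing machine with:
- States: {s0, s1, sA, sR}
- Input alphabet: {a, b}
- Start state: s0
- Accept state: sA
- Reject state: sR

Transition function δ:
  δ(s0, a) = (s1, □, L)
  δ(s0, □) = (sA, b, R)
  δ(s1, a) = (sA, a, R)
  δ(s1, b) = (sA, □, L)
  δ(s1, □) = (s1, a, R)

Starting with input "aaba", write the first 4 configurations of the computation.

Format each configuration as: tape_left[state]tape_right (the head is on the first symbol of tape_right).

Transitions applied:
Step 1: δ(s0, a) = (s1, □, L)
Step 2: δ(s1, □) = (s1, a, R)
Step 3: δ(s1, □) = (s1, a, R)

The first 4 configurations are:
[s0]aaba ⊢ [s1]□□aba ⊢ a[s1]□aba ⊢ aa[s1]aba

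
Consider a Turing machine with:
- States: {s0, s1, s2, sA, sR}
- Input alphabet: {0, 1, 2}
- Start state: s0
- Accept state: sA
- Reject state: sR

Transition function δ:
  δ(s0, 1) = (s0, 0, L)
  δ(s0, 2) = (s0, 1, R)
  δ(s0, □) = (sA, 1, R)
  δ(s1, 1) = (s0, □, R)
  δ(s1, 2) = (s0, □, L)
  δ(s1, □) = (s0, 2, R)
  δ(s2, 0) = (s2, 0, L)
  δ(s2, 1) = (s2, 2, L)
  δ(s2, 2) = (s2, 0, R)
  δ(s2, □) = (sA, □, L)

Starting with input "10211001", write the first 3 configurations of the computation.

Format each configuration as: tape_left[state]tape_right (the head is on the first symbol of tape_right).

Transitions applied:
Step 1: δ(s0, 1) = (s0, 0, L)
Step 2: δ(s0, □) = (sA, 1, R)

The first 3 configurations are:
[s0]10211001 ⊢ [s0]□00211001 ⊢ 1[sA]00211001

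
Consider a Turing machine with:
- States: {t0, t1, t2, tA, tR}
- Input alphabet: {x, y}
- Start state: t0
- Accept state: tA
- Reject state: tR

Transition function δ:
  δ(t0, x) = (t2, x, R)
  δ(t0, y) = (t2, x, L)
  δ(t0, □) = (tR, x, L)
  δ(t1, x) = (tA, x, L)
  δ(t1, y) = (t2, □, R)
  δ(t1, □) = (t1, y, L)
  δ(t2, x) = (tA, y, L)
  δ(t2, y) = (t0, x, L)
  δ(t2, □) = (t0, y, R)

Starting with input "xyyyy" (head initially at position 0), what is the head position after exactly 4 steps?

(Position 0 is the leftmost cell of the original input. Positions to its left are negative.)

Execution trace (head position shown):
Step 0: [t0]xyyyy  (head at position 0)
Step 1: move right → x[t2]yyyy  (head at position 1)
Step 2: move left → [t0]xxyyy  (head at position 0)
Step 3: move right → x[t2]xyyy  (head at position 1)
Step 4: move left → [tA]xyyyy  (head at position 0)

After 4 steps, the head is at position 0.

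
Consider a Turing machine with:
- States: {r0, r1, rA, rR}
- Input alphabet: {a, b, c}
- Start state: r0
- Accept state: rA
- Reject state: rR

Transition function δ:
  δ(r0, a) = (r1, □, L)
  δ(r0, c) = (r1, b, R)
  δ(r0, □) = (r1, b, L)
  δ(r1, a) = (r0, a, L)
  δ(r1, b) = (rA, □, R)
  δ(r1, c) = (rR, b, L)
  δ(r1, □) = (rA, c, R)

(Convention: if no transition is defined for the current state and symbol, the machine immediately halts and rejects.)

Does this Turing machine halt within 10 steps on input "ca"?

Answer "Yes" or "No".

Execution trace:
Initial: [r0]ca
Step 1: δ(r0, c) = (r1, b, R) → b[r1]a
Step 2: δ(r1, a) = (r0, a, L) → [r0]ba

No transition is defined for δ(r0, b). By convention the machine halts and rejects.
The machine halted after 2 steps (within the 10-step bound).

Answer: Yes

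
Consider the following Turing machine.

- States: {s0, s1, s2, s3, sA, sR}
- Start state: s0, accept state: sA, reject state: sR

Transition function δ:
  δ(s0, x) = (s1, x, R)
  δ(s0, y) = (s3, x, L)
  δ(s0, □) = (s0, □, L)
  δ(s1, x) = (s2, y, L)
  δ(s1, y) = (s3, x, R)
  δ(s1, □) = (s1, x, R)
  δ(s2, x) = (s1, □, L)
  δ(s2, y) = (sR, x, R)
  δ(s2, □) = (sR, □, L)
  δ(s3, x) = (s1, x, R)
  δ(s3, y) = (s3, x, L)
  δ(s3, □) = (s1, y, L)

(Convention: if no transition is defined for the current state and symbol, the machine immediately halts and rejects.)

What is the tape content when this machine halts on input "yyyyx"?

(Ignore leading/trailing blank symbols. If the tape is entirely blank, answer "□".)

Execution trace:
Initial: [s0]yyyyx
Step 1: δ(s0, y) = (s3, x, L) → [s3]□xyyyx
Step 2: δ(s3, □) = (s1, y, L) → [s1]□yxyyyx
Step 3: δ(s1, □) = (s1, x, R) → x[s1]yxyyyx
Step 4: δ(s1, y) = (s3, x, R) → xx[s3]xyyyx
Step 5: δ(s3, x) = (s1, x, R) → xxx[s1]yyyx
Step 6: δ(s1, y) = (s3, x, R) → xxxx[s3]yyx
Step 7: δ(s3, y) = (s3, x, L) → xxx[s3]xxyx
Step 8: δ(s3, x) = (s1, x, R) → xxxx[s1]xyx
Step 9: δ(s1, x) = (s2, y, L) → xxx[s2]xyyx
Step 10: δ(s2, x) = (s1, □, L) → xx[s1]x□yyx
Step 11: δ(s1, x) = (s2, y, L) → x[s2]xy□yyx
Step 12: δ(s2, x) = (s1, □, L) → [s1]x□y□yyx
Step 13: δ(s1, x) = (s2, y, L) → [s2]□y□y□yyx
Step 14: δ(s2, □) = (sR, □, L) → [sR]□□y□y□yyx

The machine reaches the reject state sR and halts.

Final tape (ignoring leading/trailing blanks): y□y□yyx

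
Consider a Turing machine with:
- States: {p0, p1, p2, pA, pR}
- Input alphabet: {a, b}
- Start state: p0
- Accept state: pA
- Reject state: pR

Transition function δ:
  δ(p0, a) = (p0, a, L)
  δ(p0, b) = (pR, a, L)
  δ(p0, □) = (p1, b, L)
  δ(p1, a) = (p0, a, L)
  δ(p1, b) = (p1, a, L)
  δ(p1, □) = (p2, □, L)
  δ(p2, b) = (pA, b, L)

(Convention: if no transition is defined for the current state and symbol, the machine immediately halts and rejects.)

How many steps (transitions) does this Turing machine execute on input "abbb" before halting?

Execution trace:
Initial: [p0]abbb
Step 1: δ(p0, a) = (p0, a, L) → [p0]□abbb
Step 2: δ(p0, □) = (p1, b, L) → [p1]□babbb
Step 3: δ(p1, □) = (p2, □, L) → [p2]□□babbb

No transition is defined for δ(p2, □). By convention the machine halts and rejects.

The machine executed 3 steps before halting.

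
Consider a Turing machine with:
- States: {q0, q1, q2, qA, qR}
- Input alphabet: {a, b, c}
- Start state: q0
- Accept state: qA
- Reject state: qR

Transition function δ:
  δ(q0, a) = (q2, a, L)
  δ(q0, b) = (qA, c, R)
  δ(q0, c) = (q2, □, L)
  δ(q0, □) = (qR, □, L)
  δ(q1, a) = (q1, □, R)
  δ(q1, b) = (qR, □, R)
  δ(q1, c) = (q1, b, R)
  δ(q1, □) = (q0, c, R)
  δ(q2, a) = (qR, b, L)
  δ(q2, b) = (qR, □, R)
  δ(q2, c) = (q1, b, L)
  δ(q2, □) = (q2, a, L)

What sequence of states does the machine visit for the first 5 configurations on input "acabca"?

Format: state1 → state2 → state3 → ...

Execution trace:
Initial: [q0]acabca
Step 1: δ(q0, a) = (q2, a, L) → [q2]□acabca
Step 2: δ(q2, □) = (q2, a, L) → [q2]□aacabca
Step 3: δ(q2, □) = (q2, a, L) → [q2]□aaacabca
Step 4: δ(q2, □) = (q2, a, L) → [q2]□aaaacabca

State sequence: q0 → q2 → q2 → q2 → q2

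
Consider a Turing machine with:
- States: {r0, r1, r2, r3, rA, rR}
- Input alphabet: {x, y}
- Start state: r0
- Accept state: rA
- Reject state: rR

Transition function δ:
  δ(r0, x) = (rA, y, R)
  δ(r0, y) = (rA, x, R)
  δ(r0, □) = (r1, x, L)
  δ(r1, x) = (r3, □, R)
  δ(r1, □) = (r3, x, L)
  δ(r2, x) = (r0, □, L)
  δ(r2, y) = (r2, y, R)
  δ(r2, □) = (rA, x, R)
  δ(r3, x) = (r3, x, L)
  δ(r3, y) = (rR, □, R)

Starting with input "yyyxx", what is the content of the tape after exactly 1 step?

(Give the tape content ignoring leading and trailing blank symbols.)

Execution trace:
Initial: [r0]yyyxx
Step 1: δ(r0, y) = (rA, x, R) → x[rA]yyxx

The machine reaches the accept state rA and halts.

After 1 step, the tape (ignoring leading/trailing blanks) is: xyyxx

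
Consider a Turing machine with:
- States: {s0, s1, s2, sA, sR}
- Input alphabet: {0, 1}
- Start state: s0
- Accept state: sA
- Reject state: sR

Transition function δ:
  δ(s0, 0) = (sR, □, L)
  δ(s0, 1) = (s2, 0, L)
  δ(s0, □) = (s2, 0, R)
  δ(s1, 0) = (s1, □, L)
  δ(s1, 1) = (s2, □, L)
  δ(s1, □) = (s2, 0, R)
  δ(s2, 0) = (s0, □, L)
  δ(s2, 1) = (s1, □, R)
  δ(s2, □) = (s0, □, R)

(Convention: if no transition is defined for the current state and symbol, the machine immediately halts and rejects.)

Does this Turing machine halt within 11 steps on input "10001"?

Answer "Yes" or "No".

Execution trace:
Initial: [s0]10001
Step 1: δ(s0, 1) = (s2, 0, L) → [s2]□00001
Step 2: δ(s2, □) = (s0, □, R) → □[s0]00001
Step 3: δ(s0, 0) = (sR, □, L) → [sR]□□0001

The machine reaches the reject state sR and halts.
The machine halted after 3 steps (within the 11-step bound).

Answer: Yes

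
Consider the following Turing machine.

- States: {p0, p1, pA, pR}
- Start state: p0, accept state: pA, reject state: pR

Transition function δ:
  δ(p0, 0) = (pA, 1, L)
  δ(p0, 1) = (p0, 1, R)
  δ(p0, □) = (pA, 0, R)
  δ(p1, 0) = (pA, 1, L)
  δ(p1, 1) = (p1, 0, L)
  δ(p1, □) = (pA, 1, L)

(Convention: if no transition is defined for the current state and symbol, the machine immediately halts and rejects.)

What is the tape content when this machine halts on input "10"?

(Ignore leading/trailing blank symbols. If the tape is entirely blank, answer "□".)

Execution trace:
Initial: [p0]10
Step 1: δ(p0, 1) = (p0, 1, R) → 1[p0]0
Step 2: δ(p0, 0) = (pA, 1, L) → [pA]11

The machine reaches the accept state pA and halts.

Final tape (ignoring leading/trailing blanks): 11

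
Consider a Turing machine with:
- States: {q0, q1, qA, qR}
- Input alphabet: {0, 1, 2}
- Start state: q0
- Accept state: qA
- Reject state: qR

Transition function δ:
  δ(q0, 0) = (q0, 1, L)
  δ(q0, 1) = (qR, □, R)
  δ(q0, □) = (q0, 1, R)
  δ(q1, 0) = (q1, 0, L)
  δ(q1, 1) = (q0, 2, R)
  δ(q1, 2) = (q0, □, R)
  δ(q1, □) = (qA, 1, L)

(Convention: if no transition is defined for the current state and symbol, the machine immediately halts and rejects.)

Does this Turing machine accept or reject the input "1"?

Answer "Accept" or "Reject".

Execution trace:
Initial: [q0]1
Step 1: δ(q0, 1) = (qR, □, R) → □[qR]□

The machine reaches the reject state qR and halts.

Answer: Reject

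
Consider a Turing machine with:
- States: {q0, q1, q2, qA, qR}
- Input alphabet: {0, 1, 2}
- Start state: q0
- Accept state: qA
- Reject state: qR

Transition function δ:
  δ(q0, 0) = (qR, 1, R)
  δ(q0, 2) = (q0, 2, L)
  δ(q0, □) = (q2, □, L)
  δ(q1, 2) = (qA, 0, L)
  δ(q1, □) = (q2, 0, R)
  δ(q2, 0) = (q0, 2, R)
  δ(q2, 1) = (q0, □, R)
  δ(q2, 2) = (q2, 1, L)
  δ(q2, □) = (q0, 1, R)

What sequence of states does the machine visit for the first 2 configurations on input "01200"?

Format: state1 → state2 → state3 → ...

Execution trace:
Initial: [q0]01200
Step 1: δ(q0, 0) = (qR, 1, R) → 1[qR]1200

The machine reaches the reject state qR and halts.

State sequence: q0 → qR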